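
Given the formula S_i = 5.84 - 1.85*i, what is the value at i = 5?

S_5 = 5.84 + -1.85*5 = 5.84 + -9.25 = -3.41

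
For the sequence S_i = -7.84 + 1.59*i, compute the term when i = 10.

S_10 = -7.84 + 1.59*10 = -7.84 + 15.9 = 8.06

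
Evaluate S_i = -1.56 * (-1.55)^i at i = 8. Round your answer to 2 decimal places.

S_8 = -1.56 * (-1.55)^8 ≈ -1.56 * 33.3161 ≈ -51.97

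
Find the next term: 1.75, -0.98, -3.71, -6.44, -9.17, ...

Differences: -0.98 - 1.75 = -2.73
This is an arithmetic sequence with common difference d = -2.73.
Next term = -9.17 + -2.73 = -11.9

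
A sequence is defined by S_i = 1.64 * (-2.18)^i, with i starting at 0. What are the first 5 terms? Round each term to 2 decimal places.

This is a geometric sequence.
i=0: S_0 = 1.64 * (-2.18)^0 = 1.64
i=1: S_1 = 1.64 * (-2.18)^1 ≈ -3.58
i=2: S_2 = 1.64 * (-2.18)^2 ≈ 7.79
i=3: S_3 = 1.64 * (-2.18)^3 ≈ -16.99
i=4: S_4 = 1.64 * (-2.18)^4 ≈ 37.04
The first 5 terms are: [1.64, -3.58, 7.79, -16.99, 37.04]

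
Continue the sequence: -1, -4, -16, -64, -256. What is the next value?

Ratios: -4 / -1 = 4.0
This is a geometric sequence with common ratio r = 4.
Next term = -256 * 4 = -1024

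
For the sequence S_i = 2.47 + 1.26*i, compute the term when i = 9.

S_9 = 2.47 + 1.26*9 = 2.47 + 11.34 = 13.81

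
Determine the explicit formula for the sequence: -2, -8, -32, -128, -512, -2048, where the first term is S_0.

Check ratios: -8 / -2 = 4.0
Common ratio r = 4.
First term a = -2.
Formula: S_i = -2 * 4^i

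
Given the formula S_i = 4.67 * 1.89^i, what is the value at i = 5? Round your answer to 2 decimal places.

S_5 = 4.67 * 1.89^5 ≈ 4.67 * 24.1162 ≈ 112.62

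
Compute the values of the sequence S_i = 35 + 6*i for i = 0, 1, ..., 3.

This is an arithmetic sequence.
i=0: S_0 = 35 + 6*0 = 35
i=1: S_1 = 35 + 6*1 = 41
i=2: S_2 = 35 + 6*2 = 47
i=3: S_3 = 35 + 6*3 = 53
The first 4 terms are: [35, 41, 47, 53]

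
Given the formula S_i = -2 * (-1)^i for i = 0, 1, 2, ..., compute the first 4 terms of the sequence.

This is a geometric sequence.
i=0: S_0 = -2 * (-1)^0 = -2
i=1: S_1 = -2 * (-1)^1 = 2
i=2: S_2 = -2 * (-1)^2 = -2
i=3: S_3 = -2 * (-1)^3 = 2
The first 4 terms are: [-2, 2, -2, 2]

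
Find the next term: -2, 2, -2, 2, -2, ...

Ratios: 2 / -2 = -1.0
This is a geometric sequence with common ratio r = -1.
Next term = -2 * -1 = 2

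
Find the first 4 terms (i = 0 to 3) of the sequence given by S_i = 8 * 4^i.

This is a geometric sequence.
i=0: S_0 = 8 * 4^0 = 8
i=1: S_1 = 8 * 4^1 = 32
i=2: S_2 = 8 * 4^2 = 128
i=3: S_3 = 8 * 4^3 = 512
The first 4 terms are: [8, 32, 128, 512]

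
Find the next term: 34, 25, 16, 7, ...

Differences: 25 - 34 = -9
This is an arithmetic sequence with common difference d = -9.
Next term = 7 + -9 = -2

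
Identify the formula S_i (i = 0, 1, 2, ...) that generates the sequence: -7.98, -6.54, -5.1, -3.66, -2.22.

Check differences: -6.54 - -7.98 = 1.44
-5.1 - -6.54 = 1.44
Common difference d = 1.44.
First term a = -7.98.
Formula: S_i = -7.98 + 1.44*i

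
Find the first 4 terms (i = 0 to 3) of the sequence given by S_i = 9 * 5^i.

This is a geometric sequence.
i=0: S_0 = 9 * 5^0 = 9
i=1: S_1 = 9 * 5^1 = 45
i=2: S_2 = 9 * 5^2 = 225
i=3: S_3 = 9 * 5^3 = 1125
The first 4 terms are: [9, 45, 225, 1125]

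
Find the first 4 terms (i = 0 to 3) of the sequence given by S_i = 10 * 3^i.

This is a geometric sequence.
i=0: S_0 = 10 * 3^0 = 10
i=1: S_1 = 10 * 3^1 = 30
i=2: S_2 = 10 * 3^2 = 90
i=3: S_3 = 10 * 3^3 = 270
The first 4 terms are: [10, 30, 90, 270]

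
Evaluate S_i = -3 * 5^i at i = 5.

S_5 = -3 * 5^5 = -3 * 3125 = -9375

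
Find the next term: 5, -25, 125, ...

Ratios: -25 / 5 = -5.0
This is a geometric sequence with common ratio r = -5.
Next term = 125 * -5 = -625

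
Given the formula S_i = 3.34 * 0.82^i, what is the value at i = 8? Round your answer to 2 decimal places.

S_8 = 3.34 * 0.82^8 ≈ 3.34 * 0.2044 ≈ 0.68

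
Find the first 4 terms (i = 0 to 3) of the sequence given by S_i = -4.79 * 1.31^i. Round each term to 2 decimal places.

This is a geometric sequence.
i=0: S_0 = -4.79 * 1.31^0 = -4.79
i=1: S_1 = -4.79 * 1.31^1 ≈ -6.27
i=2: S_2 = -4.79 * 1.31^2 ≈ -8.22
i=3: S_3 = -4.79 * 1.31^3 ≈ -10.77
The first 4 terms are: [-4.79, -6.27, -8.22, -10.77]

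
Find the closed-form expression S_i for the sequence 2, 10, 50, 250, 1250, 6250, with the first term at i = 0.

Check ratios: 10 / 2 = 5.0
Common ratio r = 5.
First term a = 2.
Formula: S_i = 2 * 5^i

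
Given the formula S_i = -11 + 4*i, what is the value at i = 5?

S_5 = -11 + 4*5 = -11 + 20 = 9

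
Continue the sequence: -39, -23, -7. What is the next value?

Differences: -23 - -39 = 16
This is an arithmetic sequence with common difference d = 16.
Next term = -7 + 16 = 9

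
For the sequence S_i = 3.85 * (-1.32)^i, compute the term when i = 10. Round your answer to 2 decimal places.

S_10 = 3.85 * (-1.32)^10 ≈ 3.85 * 16.0598 ≈ 61.83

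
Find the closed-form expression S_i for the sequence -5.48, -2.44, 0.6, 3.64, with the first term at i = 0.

Check differences: -2.44 - -5.48 = 3.04
0.6 - -2.44 = 3.04
Common difference d = 3.04.
First term a = -5.48.
Formula: S_i = -5.48 + 3.04*i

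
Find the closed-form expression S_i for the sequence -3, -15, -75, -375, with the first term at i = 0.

Check ratios: -15 / -3 = 5.0
Common ratio r = 5.
First term a = -3.
Formula: S_i = -3 * 5^i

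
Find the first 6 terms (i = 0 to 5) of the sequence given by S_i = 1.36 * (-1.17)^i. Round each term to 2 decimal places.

This is a geometric sequence.
i=0: S_0 = 1.36 * (-1.17)^0 = 1.36
i=1: S_1 = 1.36 * (-1.17)^1 ≈ -1.59
i=2: S_2 = 1.36 * (-1.17)^2 ≈ 1.86
i=3: S_3 = 1.36 * (-1.17)^3 ≈ -2.18
i=4: S_4 = 1.36 * (-1.17)^4 ≈ 2.55
i=5: S_5 = 1.36 * (-1.17)^5 ≈ -2.98
The first 6 terms are: [1.36, -1.59, 1.86, -2.18, 2.55, -2.98]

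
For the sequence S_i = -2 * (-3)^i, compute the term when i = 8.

S_8 = -2 * (-3)^8 = -2 * 6561 = -13122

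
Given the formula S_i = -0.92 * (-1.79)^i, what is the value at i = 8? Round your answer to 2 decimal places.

S_8 = -0.92 * (-1.79)^8 ≈ -0.92 * 105.396 ≈ -96.96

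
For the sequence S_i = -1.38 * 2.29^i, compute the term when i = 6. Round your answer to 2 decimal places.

S_6 = -1.38 * 2.29^6 ≈ -1.38 * 144.2158 ≈ -199.02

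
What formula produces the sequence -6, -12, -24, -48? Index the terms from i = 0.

Check ratios: -12 / -6 = 2.0
Common ratio r = 2.
First term a = -6.
Formula: S_i = -6 * 2^i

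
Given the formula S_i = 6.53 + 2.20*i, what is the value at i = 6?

S_6 = 6.53 + 2.2*6 = 6.53 + 13.2 = 19.73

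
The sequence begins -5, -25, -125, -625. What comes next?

Ratios: -25 / -5 = 5.0
This is a geometric sequence with common ratio r = 5.
Next term = -625 * 5 = -3125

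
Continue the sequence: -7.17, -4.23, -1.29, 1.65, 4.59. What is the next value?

Differences: -4.23 - -7.17 = 2.94
This is an arithmetic sequence with common difference d = 2.94.
Next term = 4.59 + 2.94 = 7.53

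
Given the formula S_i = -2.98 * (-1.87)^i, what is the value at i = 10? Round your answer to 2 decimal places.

S_10 = -2.98 * (-1.87)^10 ≈ -2.98 * 522.8969 ≈ -1558.23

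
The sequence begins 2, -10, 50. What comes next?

Ratios: -10 / 2 = -5.0
This is a geometric sequence with common ratio r = -5.
Next term = 50 * -5 = -250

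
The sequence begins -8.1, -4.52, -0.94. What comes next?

Differences: -4.52 - -8.1 = 3.58
This is an arithmetic sequence with common difference d = 3.58.
Next term = -0.94 + 3.58 = 2.64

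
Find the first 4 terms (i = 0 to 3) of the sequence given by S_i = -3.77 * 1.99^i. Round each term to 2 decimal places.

This is a geometric sequence.
i=0: S_0 = -3.77 * 1.99^0 = -3.77
i=1: S_1 = -3.77 * 1.99^1 ≈ -7.5
i=2: S_2 = -3.77 * 1.99^2 ≈ -14.93
i=3: S_3 = -3.77 * 1.99^3 ≈ -29.71
The first 4 terms are: [-3.77, -7.5, -14.93, -29.71]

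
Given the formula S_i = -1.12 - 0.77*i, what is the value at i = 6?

S_6 = -1.12 + -0.77*6 = -1.12 + -4.62 = -5.74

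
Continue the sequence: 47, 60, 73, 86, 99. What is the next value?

Differences: 60 - 47 = 13
This is an arithmetic sequence with common difference d = 13.
Next term = 99 + 13 = 112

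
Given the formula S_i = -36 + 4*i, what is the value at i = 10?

S_10 = -36 + 4*10 = -36 + 40 = 4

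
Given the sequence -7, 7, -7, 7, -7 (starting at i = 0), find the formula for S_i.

Check ratios: 7 / -7 = -1.0
Common ratio r = -1.
First term a = -7.
Formula: S_i = -7 * (-1)^i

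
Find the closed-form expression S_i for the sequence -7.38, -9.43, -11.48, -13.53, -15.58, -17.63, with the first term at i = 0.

Check differences: -9.43 - -7.38 = -2.05
-11.48 - -9.43 = -2.05
Common difference d = -2.05.
First term a = -7.38.
Formula: S_i = -7.38 - 2.05*i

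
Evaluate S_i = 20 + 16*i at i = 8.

S_8 = 20 + 16*8 = 20 + 128 = 148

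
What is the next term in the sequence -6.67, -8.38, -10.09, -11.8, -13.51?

Differences: -8.38 - -6.67 = -1.71
This is an arithmetic sequence with common difference d = -1.71.
Next term = -13.51 + -1.71 = -15.22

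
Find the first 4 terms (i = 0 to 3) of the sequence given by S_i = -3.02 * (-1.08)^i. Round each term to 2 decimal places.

This is a geometric sequence.
i=0: S_0 = -3.02 * (-1.08)^0 = -3.02
i=1: S_1 = -3.02 * (-1.08)^1 ≈ 3.26
i=2: S_2 = -3.02 * (-1.08)^2 ≈ -3.52
i=3: S_3 = -3.02 * (-1.08)^3 ≈ 3.8
The first 4 terms are: [-3.02, 3.26, -3.52, 3.8]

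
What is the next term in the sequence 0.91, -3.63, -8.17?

Differences: -3.63 - 0.91 = -4.54
This is an arithmetic sequence with common difference d = -4.54.
Next term = -8.17 + -4.54 = -12.71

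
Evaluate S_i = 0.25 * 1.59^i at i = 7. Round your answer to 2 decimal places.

S_7 = 0.25 * 1.59^7 ≈ 0.25 * 25.6909 ≈ 6.42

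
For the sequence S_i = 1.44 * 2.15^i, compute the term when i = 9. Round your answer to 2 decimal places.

S_9 = 1.44 * 2.15^9 ≈ 1.44 * 981.6262 ≈ 1413.54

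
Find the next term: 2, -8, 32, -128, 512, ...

Ratios: -8 / 2 = -4.0
This is a geometric sequence with common ratio r = -4.
Next term = 512 * -4 = -2048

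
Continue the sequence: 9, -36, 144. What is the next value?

Ratios: -36 / 9 = -4.0
This is a geometric sequence with common ratio r = -4.
Next term = 144 * -4 = -576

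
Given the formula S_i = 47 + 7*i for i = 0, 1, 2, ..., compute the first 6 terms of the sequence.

This is an arithmetic sequence.
i=0: S_0 = 47 + 7*0 = 47
i=1: S_1 = 47 + 7*1 = 54
i=2: S_2 = 47 + 7*2 = 61
i=3: S_3 = 47 + 7*3 = 68
i=4: S_4 = 47 + 7*4 = 75
i=5: S_5 = 47 + 7*5 = 82
The first 6 terms are: [47, 54, 61, 68, 75, 82]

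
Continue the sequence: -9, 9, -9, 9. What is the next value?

Ratios: 9 / -9 = -1.0
This is a geometric sequence with common ratio r = -1.
Next term = 9 * -1 = -9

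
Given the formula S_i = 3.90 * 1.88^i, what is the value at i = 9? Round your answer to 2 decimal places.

S_9 = 3.9 * 1.88^9 ≈ 3.9 * 293.3733 ≈ 1144.16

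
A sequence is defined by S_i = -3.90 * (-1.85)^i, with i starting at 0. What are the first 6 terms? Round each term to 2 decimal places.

This is a geometric sequence.
i=0: S_0 = -3.9 * (-1.85)^0 = -3.9
i=1: S_1 = -3.9 * (-1.85)^1 ≈ 7.22
i=2: S_2 = -3.9 * (-1.85)^2 ≈ -13.35
i=3: S_3 = -3.9 * (-1.85)^3 ≈ 24.69
i=4: S_4 = -3.9 * (-1.85)^4 ≈ -45.68
i=5: S_5 = -3.9 * (-1.85)^5 ≈ 84.51
The first 6 terms are: [-3.9, 7.22, -13.35, 24.69, -45.68, 84.51]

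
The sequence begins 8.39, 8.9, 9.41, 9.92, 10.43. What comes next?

Differences: 8.9 - 8.39 = 0.51
This is an arithmetic sequence with common difference d = 0.51.
Next term = 10.43 + 0.51 = 10.94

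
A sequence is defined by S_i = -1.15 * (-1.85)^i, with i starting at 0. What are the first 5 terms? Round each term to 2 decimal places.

This is a geometric sequence.
i=0: S_0 = -1.15 * (-1.85)^0 = -1.15
i=1: S_1 = -1.15 * (-1.85)^1 ≈ 2.13
i=2: S_2 = -1.15 * (-1.85)^2 ≈ -3.94
i=3: S_3 = -1.15 * (-1.85)^3 ≈ 7.28
i=4: S_4 = -1.15 * (-1.85)^4 ≈ -13.47
The first 5 terms are: [-1.15, 2.13, -3.94, 7.28, -13.47]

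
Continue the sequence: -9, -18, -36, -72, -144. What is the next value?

Ratios: -18 / -9 = 2.0
This is a geometric sequence with common ratio r = 2.
Next term = -144 * 2 = -288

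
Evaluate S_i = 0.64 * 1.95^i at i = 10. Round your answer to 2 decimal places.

S_10 = 0.64 * 1.95^10 ≈ 0.64 * 794.9615 ≈ 508.78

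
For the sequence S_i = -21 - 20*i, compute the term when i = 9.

S_9 = -21 + -20*9 = -21 + -180 = -201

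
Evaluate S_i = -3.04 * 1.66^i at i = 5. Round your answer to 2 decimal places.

S_5 = -3.04 * 1.66^5 ≈ -3.04 * 12.6049 ≈ -38.32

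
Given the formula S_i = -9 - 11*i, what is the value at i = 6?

S_6 = -9 + -11*6 = -9 + -66 = -75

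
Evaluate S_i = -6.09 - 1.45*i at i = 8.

S_8 = -6.09 + -1.45*8 = -6.09 + -11.6 = -17.69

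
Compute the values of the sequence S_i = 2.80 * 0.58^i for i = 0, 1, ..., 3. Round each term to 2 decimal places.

This is a geometric sequence.
i=0: S_0 = 2.8 * 0.58^0 = 2.8
i=1: S_1 = 2.8 * 0.58^1 ≈ 1.62
i=2: S_2 = 2.8 * 0.58^2 ≈ 0.94
i=3: S_3 = 2.8 * 0.58^3 ≈ 0.55
The first 4 terms are: [2.8, 1.62, 0.94, 0.55]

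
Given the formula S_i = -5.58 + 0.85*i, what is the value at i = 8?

S_8 = -5.58 + 0.85*8 = -5.58 + 6.8 = 1.22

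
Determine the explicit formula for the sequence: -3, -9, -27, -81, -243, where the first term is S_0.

Check ratios: -9 / -3 = 3.0
Common ratio r = 3.
First term a = -3.
Formula: S_i = -3 * 3^i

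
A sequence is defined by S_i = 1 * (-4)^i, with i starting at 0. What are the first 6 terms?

This is a geometric sequence.
i=0: S_0 = 1 * (-4)^0 = 1
i=1: S_1 = 1 * (-4)^1 = -4
i=2: S_2 = 1 * (-4)^2 = 16
i=3: S_3 = 1 * (-4)^3 = -64
i=4: S_4 = 1 * (-4)^4 = 256
i=5: S_5 = 1 * (-4)^5 = -1024
The first 6 terms are: [1, -4, 16, -64, 256, -1024]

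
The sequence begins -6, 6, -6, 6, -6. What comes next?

Ratios: 6 / -6 = -1.0
This is a geometric sequence with common ratio r = -1.
Next term = -6 * -1 = 6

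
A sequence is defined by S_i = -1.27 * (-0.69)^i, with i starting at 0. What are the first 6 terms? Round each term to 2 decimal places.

This is a geometric sequence.
i=0: S_0 = -1.27 * (-0.69)^0 = -1.27
i=1: S_1 = -1.27 * (-0.69)^1 ≈ 0.88
i=2: S_2 = -1.27 * (-0.69)^2 ≈ -0.6
i=3: S_3 = -1.27 * (-0.69)^3 ≈ 0.42
i=4: S_4 = -1.27 * (-0.69)^4 ≈ -0.29
i=5: S_5 = -1.27 * (-0.69)^5 ≈ 0.2
The first 6 terms are: [-1.27, 0.88, -0.6, 0.42, -0.29, 0.2]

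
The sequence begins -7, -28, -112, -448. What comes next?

Ratios: -28 / -7 = 4.0
This is a geometric sequence with common ratio r = 4.
Next term = -448 * 4 = -1792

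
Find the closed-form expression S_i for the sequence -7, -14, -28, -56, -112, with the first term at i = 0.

Check ratios: -14 / -7 = 2.0
Common ratio r = 2.
First term a = -7.
Formula: S_i = -7 * 2^i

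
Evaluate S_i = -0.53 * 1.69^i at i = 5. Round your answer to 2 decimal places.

S_5 = -0.53 * 1.69^5 ≈ -0.53 * 13.7858 ≈ -7.31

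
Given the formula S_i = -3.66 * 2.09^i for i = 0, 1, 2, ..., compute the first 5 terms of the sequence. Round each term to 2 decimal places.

This is a geometric sequence.
i=0: S_0 = -3.66 * 2.09^0 = -3.66
i=1: S_1 = -3.66 * 2.09^1 ≈ -7.65
i=2: S_2 = -3.66 * 2.09^2 ≈ -15.99
i=3: S_3 = -3.66 * 2.09^3 ≈ -33.41
i=4: S_4 = -3.66 * 2.09^4 ≈ -69.83
The first 5 terms are: [-3.66, -7.65, -15.99, -33.41, -69.83]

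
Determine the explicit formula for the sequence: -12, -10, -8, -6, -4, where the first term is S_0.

Check differences: -10 - -12 = 2
-8 - -10 = 2
Common difference d = 2.
First term a = -12.
Formula: S_i = -12 + 2*i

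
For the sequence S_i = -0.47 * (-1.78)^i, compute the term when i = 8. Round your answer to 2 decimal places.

S_8 = -0.47 * (-1.78)^8 ≈ -0.47 * 100.7767 ≈ -47.37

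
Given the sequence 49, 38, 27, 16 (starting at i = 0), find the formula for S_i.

Check differences: 38 - 49 = -11
27 - 38 = -11
Common difference d = -11.
First term a = 49.
Formula: S_i = 49 - 11*i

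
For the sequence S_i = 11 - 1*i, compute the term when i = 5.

S_5 = 11 + -1*5 = 11 + -5 = 6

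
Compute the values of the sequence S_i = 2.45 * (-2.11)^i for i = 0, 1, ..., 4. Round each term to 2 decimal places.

This is a geometric sequence.
i=0: S_0 = 2.45 * (-2.11)^0 = 2.45
i=1: S_1 = 2.45 * (-2.11)^1 ≈ -5.17
i=2: S_2 = 2.45 * (-2.11)^2 ≈ 10.91
i=3: S_3 = 2.45 * (-2.11)^3 ≈ -23.02
i=4: S_4 = 2.45 * (-2.11)^4 ≈ 48.56
The first 5 terms are: [2.45, -5.17, 10.91, -23.02, 48.56]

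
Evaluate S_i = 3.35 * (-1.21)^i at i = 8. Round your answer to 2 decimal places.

S_8 = 3.35 * (-1.21)^8 ≈ 3.35 * 4.595 ≈ 15.39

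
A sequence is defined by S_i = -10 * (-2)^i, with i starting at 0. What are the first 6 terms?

This is a geometric sequence.
i=0: S_0 = -10 * (-2)^0 = -10
i=1: S_1 = -10 * (-2)^1 = 20
i=2: S_2 = -10 * (-2)^2 = -40
i=3: S_3 = -10 * (-2)^3 = 80
i=4: S_4 = -10 * (-2)^4 = -160
i=5: S_5 = -10 * (-2)^5 = 320
The first 6 terms are: [-10, 20, -40, 80, -160, 320]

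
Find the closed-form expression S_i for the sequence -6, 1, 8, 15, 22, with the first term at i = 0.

Check differences: 1 - -6 = 7
8 - 1 = 7
Common difference d = 7.
First term a = -6.
Formula: S_i = -6 + 7*i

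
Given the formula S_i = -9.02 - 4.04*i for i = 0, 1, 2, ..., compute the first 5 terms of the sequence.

This is an arithmetic sequence.
i=0: S_0 = -9.02 + -4.04*0 = -9.02
i=1: S_1 = -9.02 + -4.04*1 = -13.06
i=2: S_2 = -9.02 + -4.04*2 = -17.1
i=3: S_3 = -9.02 + -4.04*3 = -21.14
i=4: S_4 = -9.02 + -4.04*4 = -25.18
The first 5 terms are: [-9.02, -13.06, -17.1, -21.14, -25.18]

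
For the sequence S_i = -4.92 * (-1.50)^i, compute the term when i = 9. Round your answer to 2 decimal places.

S_9 = -4.92 * (-1.5)^9 ≈ -4.92 * -38.4434 ≈ 189.14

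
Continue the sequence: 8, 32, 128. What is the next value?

Ratios: 32 / 8 = 4.0
This is a geometric sequence with common ratio r = 4.
Next term = 128 * 4 = 512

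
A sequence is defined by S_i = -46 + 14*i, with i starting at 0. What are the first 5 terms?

This is an arithmetic sequence.
i=0: S_0 = -46 + 14*0 = -46
i=1: S_1 = -46 + 14*1 = -32
i=2: S_2 = -46 + 14*2 = -18
i=3: S_3 = -46 + 14*3 = -4
i=4: S_4 = -46 + 14*4 = 10
The first 5 terms are: [-46, -32, -18, -4, 10]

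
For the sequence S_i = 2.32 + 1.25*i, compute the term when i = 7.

S_7 = 2.32 + 1.25*7 = 2.32 + 8.75 = 11.07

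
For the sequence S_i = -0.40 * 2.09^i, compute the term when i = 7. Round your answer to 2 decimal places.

S_7 = -0.4 * 2.09^7 ≈ -0.4 * 174.1903 ≈ -69.68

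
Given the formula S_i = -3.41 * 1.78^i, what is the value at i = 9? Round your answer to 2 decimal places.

S_9 = -3.41 * 1.78^9 ≈ -3.41 * 179.3825 ≈ -611.69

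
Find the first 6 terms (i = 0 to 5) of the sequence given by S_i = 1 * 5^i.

This is a geometric sequence.
i=0: S_0 = 1 * 5^0 = 1
i=1: S_1 = 1 * 5^1 = 5
i=2: S_2 = 1 * 5^2 = 25
i=3: S_3 = 1 * 5^3 = 125
i=4: S_4 = 1 * 5^4 = 625
i=5: S_5 = 1 * 5^5 = 3125
The first 6 terms are: [1, 5, 25, 125, 625, 3125]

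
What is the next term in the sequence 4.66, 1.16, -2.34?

Differences: 1.16 - 4.66 = -3.5
This is an arithmetic sequence with common difference d = -3.5.
Next term = -2.34 + -3.5 = -5.84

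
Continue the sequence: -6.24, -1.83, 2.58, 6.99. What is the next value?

Differences: -1.83 - -6.24 = 4.41
This is an arithmetic sequence with common difference d = 4.41.
Next term = 6.99 + 4.41 = 11.4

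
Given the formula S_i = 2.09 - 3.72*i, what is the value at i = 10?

S_10 = 2.09 + -3.72*10 = 2.09 + -37.2 = -35.11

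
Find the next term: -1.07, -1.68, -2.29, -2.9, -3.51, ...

Differences: -1.68 - -1.07 = -0.61
This is an arithmetic sequence with common difference d = -0.61.
Next term = -3.51 + -0.61 = -4.12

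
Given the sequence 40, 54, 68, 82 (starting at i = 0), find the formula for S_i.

Check differences: 54 - 40 = 14
68 - 54 = 14
Common difference d = 14.
First term a = 40.
Formula: S_i = 40 + 14*i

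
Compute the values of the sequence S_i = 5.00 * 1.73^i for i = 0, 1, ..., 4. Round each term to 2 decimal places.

This is a geometric sequence.
i=0: S_0 = 5.0 * 1.73^0 = 5.0
i=1: S_1 = 5.0 * 1.73^1 = 8.65
i=2: S_2 = 5.0 * 1.73^2 ≈ 14.96
i=3: S_3 = 5.0 * 1.73^3 ≈ 25.89
i=4: S_4 = 5.0 * 1.73^4 ≈ 44.79
The first 5 terms are: [5.0, 8.65, 14.96, 25.89, 44.79]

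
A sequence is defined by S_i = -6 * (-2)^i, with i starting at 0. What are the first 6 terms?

This is a geometric sequence.
i=0: S_0 = -6 * (-2)^0 = -6
i=1: S_1 = -6 * (-2)^1 = 12
i=2: S_2 = -6 * (-2)^2 = -24
i=3: S_3 = -6 * (-2)^3 = 48
i=4: S_4 = -6 * (-2)^4 = -96
i=5: S_5 = -6 * (-2)^5 = 192
The first 6 terms are: [-6, 12, -24, 48, -96, 192]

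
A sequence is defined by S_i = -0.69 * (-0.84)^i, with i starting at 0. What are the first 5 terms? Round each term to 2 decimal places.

This is a geometric sequence.
i=0: S_0 = -0.69 * (-0.84)^0 = -0.69
i=1: S_1 = -0.69 * (-0.84)^1 ≈ 0.58
i=2: S_2 = -0.69 * (-0.84)^2 ≈ -0.49
i=3: S_3 = -0.69 * (-0.84)^3 ≈ 0.41
i=4: S_4 = -0.69 * (-0.84)^4 ≈ -0.34
The first 5 terms are: [-0.69, 0.58, -0.49, 0.41, -0.34]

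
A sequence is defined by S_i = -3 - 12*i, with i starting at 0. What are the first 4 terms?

This is an arithmetic sequence.
i=0: S_0 = -3 + -12*0 = -3
i=1: S_1 = -3 + -12*1 = -15
i=2: S_2 = -3 + -12*2 = -27
i=3: S_3 = -3 + -12*3 = -39
The first 4 terms are: [-3, -15, -27, -39]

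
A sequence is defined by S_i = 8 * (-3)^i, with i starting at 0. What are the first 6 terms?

This is a geometric sequence.
i=0: S_0 = 8 * (-3)^0 = 8
i=1: S_1 = 8 * (-3)^1 = -24
i=2: S_2 = 8 * (-3)^2 = 72
i=3: S_3 = 8 * (-3)^3 = -216
i=4: S_4 = 8 * (-3)^4 = 648
i=5: S_5 = 8 * (-3)^5 = -1944
The first 6 terms are: [8, -24, 72, -216, 648, -1944]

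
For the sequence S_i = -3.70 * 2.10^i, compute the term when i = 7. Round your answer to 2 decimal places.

S_7 = -3.7 * 2.1^7 ≈ -3.7 * 180.1089 ≈ -666.4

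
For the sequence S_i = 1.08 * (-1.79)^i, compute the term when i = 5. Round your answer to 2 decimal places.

S_5 = 1.08 * (-1.79)^5 ≈ 1.08 * -18.3766 ≈ -19.85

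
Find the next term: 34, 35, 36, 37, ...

Differences: 35 - 34 = 1
This is an arithmetic sequence with common difference d = 1.
Next term = 37 + 1 = 38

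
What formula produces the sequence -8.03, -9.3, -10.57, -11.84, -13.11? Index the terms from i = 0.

Check differences: -9.3 - -8.03 = -1.27
-10.57 - -9.3 = -1.27
Common difference d = -1.27.
First term a = -8.03.
Formula: S_i = -8.03 - 1.27*i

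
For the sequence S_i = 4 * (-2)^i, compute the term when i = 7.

S_7 = 4 * (-2)^7 = 4 * -128 = -512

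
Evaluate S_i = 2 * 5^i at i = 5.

S_5 = 2 * 5^5 = 2 * 3125 = 6250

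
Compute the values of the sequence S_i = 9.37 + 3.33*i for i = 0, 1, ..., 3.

This is an arithmetic sequence.
i=0: S_0 = 9.37 + 3.33*0 = 9.37
i=1: S_1 = 9.37 + 3.33*1 = 12.7
i=2: S_2 = 9.37 + 3.33*2 = 16.03
i=3: S_3 = 9.37 + 3.33*3 = 19.36
The first 4 terms are: [9.37, 12.7, 16.03, 19.36]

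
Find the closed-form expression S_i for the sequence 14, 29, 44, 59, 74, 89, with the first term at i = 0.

Check differences: 29 - 14 = 15
44 - 29 = 15
Common difference d = 15.
First term a = 14.
Formula: S_i = 14 + 15*i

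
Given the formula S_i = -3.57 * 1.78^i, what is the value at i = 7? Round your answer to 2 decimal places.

S_7 = -3.57 * 1.78^7 ≈ -3.57 * 56.6161 ≈ -202.12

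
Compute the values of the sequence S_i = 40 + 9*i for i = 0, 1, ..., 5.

This is an arithmetic sequence.
i=0: S_0 = 40 + 9*0 = 40
i=1: S_1 = 40 + 9*1 = 49
i=2: S_2 = 40 + 9*2 = 58
i=3: S_3 = 40 + 9*3 = 67
i=4: S_4 = 40 + 9*4 = 76
i=5: S_5 = 40 + 9*5 = 85
The first 6 terms are: [40, 49, 58, 67, 76, 85]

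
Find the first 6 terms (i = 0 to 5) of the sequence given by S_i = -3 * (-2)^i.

This is a geometric sequence.
i=0: S_0 = -3 * (-2)^0 = -3
i=1: S_1 = -3 * (-2)^1 = 6
i=2: S_2 = -3 * (-2)^2 = -12
i=3: S_3 = -3 * (-2)^3 = 24
i=4: S_4 = -3 * (-2)^4 = -48
i=5: S_5 = -3 * (-2)^5 = 96
The first 6 terms are: [-3, 6, -12, 24, -48, 96]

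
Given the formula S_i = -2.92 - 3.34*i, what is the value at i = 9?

S_9 = -2.92 + -3.34*9 = -2.92 + -30.06 = -32.98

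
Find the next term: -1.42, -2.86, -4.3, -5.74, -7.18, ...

Differences: -2.86 - -1.42 = -1.44
This is an arithmetic sequence with common difference d = -1.44.
Next term = -7.18 + -1.44 = -8.62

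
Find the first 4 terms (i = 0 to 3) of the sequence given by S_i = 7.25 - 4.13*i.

This is an arithmetic sequence.
i=0: S_0 = 7.25 + -4.13*0 = 7.25
i=1: S_1 = 7.25 + -4.13*1 = 3.12
i=2: S_2 = 7.25 + -4.13*2 = -1.01
i=3: S_3 = 7.25 + -4.13*3 = -5.14
The first 4 terms are: [7.25, 3.12, -1.01, -5.14]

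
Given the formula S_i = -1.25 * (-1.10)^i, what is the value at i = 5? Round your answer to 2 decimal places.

S_5 = -1.25 * (-1.1)^5 ≈ -1.25 * -1.6105 ≈ 2.01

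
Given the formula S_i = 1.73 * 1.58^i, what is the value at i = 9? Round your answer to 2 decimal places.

S_9 = 1.73 * 1.58^9 ≈ 1.73 * 61.364 ≈ 106.16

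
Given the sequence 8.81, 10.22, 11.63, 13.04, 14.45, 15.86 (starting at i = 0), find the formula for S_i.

Check differences: 10.22 - 8.81 = 1.41
11.63 - 10.22 = 1.41
Common difference d = 1.41.
First term a = 8.81.
Formula: S_i = 8.81 + 1.41*i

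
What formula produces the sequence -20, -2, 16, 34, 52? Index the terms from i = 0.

Check differences: -2 - -20 = 18
16 - -2 = 18
Common difference d = 18.
First term a = -20.
Formula: S_i = -20 + 18*i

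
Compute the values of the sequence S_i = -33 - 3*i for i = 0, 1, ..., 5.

This is an arithmetic sequence.
i=0: S_0 = -33 + -3*0 = -33
i=1: S_1 = -33 + -3*1 = -36
i=2: S_2 = -33 + -3*2 = -39
i=3: S_3 = -33 + -3*3 = -42
i=4: S_4 = -33 + -3*4 = -45
i=5: S_5 = -33 + -3*5 = -48
The first 6 terms are: [-33, -36, -39, -42, -45, -48]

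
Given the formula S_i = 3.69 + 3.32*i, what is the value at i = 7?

S_7 = 3.69 + 3.32*7 = 3.69 + 23.24 = 26.93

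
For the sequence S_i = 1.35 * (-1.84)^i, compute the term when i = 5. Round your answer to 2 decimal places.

S_5 = 1.35 * (-1.84)^5 ≈ 1.35 * -21.0906 ≈ -28.47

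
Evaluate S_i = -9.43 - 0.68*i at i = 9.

S_9 = -9.43 + -0.68*9 = -9.43 + -6.12 = -15.55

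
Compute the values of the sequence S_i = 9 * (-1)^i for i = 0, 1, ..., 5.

This is a geometric sequence.
i=0: S_0 = 9 * (-1)^0 = 9
i=1: S_1 = 9 * (-1)^1 = -9
i=2: S_2 = 9 * (-1)^2 = 9
i=3: S_3 = 9 * (-1)^3 = -9
i=4: S_4 = 9 * (-1)^4 = 9
i=5: S_5 = 9 * (-1)^5 = -9
The first 6 terms are: [9, -9, 9, -9, 9, -9]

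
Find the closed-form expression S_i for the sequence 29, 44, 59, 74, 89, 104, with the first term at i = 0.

Check differences: 44 - 29 = 15
59 - 44 = 15
Common difference d = 15.
First term a = 29.
Formula: S_i = 29 + 15*i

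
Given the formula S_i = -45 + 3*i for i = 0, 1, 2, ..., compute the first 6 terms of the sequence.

This is an arithmetic sequence.
i=0: S_0 = -45 + 3*0 = -45
i=1: S_1 = -45 + 3*1 = -42
i=2: S_2 = -45 + 3*2 = -39
i=3: S_3 = -45 + 3*3 = -36
i=4: S_4 = -45 + 3*4 = -33
i=5: S_5 = -45 + 3*5 = -30
The first 6 terms are: [-45, -42, -39, -36, -33, -30]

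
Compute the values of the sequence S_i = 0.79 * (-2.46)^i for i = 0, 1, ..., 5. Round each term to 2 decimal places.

This is a geometric sequence.
i=0: S_0 = 0.79 * (-2.46)^0 = 0.79
i=1: S_1 = 0.79 * (-2.46)^1 ≈ -1.94
i=2: S_2 = 0.79 * (-2.46)^2 ≈ 4.78
i=3: S_3 = 0.79 * (-2.46)^3 ≈ -11.76
i=4: S_4 = 0.79 * (-2.46)^4 ≈ 28.93
i=5: S_5 = 0.79 * (-2.46)^5 ≈ -71.17
The first 6 terms are: [0.79, -1.94, 4.78, -11.76, 28.93, -71.17]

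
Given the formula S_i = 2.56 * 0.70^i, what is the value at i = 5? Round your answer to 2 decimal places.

S_5 = 2.56 * 0.7^5 ≈ 2.56 * 0.1681 ≈ 0.43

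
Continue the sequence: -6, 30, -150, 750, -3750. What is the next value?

Ratios: 30 / -6 = -5.0
This is a geometric sequence with common ratio r = -5.
Next term = -3750 * -5 = 18750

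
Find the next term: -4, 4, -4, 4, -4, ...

Ratios: 4 / -4 = -1.0
This is a geometric sequence with common ratio r = -1.
Next term = -4 * -1 = 4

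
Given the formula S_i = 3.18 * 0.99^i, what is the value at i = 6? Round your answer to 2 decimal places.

S_6 = 3.18 * 0.99^6 ≈ 3.18 * 0.9415 ≈ 2.99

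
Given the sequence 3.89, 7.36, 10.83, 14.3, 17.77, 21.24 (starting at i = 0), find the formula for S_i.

Check differences: 7.36 - 3.89 = 3.47
10.83 - 7.36 = 3.47
Common difference d = 3.47.
First term a = 3.89.
Formula: S_i = 3.89 + 3.47*i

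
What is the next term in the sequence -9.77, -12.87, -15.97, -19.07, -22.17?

Differences: -12.87 - -9.77 = -3.1
This is an arithmetic sequence with common difference d = -3.1.
Next term = -22.17 + -3.1 = -25.27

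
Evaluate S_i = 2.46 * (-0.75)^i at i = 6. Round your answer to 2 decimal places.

S_6 = 2.46 * (-0.75)^6 ≈ 2.46 * 0.178 ≈ 0.44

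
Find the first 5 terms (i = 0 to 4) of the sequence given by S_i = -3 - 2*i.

This is an arithmetic sequence.
i=0: S_0 = -3 + -2*0 = -3
i=1: S_1 = -3 + -2*1 = -5
i=2: S_2 = -3 + -2*2 = -7
i=3: S_3 = -3 + -2*3 = -9
i=4: S_4 = -3 + -2*4 = -11
The first 5 terms are: [-3, -5, -7, -9, -11]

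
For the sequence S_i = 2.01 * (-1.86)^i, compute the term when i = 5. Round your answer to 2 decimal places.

S_5 = 2.01 * (-1.86)^5 ≈ 2.01 * -22.262 ≈ -44.75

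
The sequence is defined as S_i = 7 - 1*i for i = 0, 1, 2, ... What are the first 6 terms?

This is an arithmetic sequence.
i=0: S_0 = 7 + -1*0 = 7
i=1: S_1 = 7 + -1*1 = 6
i=2: S_2 = 7 + -1*2 = 5
i=3: S_3 = 7 + -1*3 = 4
i=4: S_4 = 7 + -1*4 = 3
i=5: S_5 = 7 + -1*5 = 2
The first 6 terms are: [7, 6, 5, 4, 3, 2]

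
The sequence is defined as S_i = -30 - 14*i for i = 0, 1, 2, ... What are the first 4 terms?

This is an arithmetic sequence.
i=0: S_0 = -30 + -14*0 = -30
i=1: S_1 = -30 + -14*1 = -44
i=2: S_2 = -30 + -14*2 = -58
i=3: S_3 = -30 + -14*3 = -72
The first 4 terms are: [-30, -44, -58, -72]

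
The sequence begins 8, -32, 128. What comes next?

Ratios: -32 / 8 = -4.0
This is a geometric sequence with common ratio r = -4.
Next term = 128 * -4 = -512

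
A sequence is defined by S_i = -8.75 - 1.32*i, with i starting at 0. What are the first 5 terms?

This is an arithmetic sequence.
i=0: S_0 = -8.75 + -1.32*0 = -8.75
i=1: S_1 = -8.75 + -1.32*1 = -10.07
i=2: S_2 = -8.75 + -1.32*2 = -11.39
i=3: S_3 = -8.75 + -1.32*3 = -12.71
i=4: S_4 = -8.75 + -1.32*4 = -14.03
The first 5 terms are: [-8.75, -10.07, -11.39, -12.71, -14.03]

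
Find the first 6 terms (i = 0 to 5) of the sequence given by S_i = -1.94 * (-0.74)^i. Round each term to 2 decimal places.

This is a geometric sequence.
i=0: S_0 = -1.94 * (-0.74)^0 = -1.94
i=1: S_1 = -1.94 * (-0.74)^1 ≈ 1.44
i=2: S_2 = -1.94 * (-0.74)^2 ≈ -1.06
i=3: S_3 = -1.94 * (-0.74)^3 ≈ 0.79
i=4: S_4 = -1.94 * (-0.74)^4 ≈ -0.58
i=5: S_5 = -1.94 * (-0.74)^5 ≈ 0.43
The first 6 terms are: [-1.94, 1.44, -1.06, 0.79, -0.58, 0.43]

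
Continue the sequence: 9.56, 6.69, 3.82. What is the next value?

Differences: 6.69 - 9.56 = -2.87
This is an arithmetic sequence with common difference d = -2.87.
Next term = 3.82 + -2.87 = 0.95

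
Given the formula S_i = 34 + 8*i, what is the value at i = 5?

S_5 = 34 + 8*5 = 34 + 40 = 74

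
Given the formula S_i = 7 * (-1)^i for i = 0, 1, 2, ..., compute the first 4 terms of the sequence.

This is a geometric sequence.
i=0: S_0 = 7 * (-1)^0 = 7
i=1: S_1 = 7 * (-1)^1 = -7
i=2: S_2 = 7 * (-1)^2 = 7
i=3: S_3 = 7 * (-1)^3 = -7
The first 4 terms are: [7, -7, 7, -7]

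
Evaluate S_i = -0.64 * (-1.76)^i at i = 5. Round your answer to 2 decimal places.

S_5 = -0.64 * (-1.76)^5 ≈ -0.64 * -16.8874 ≈ 10.81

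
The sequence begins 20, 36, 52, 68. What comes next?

Differences: 36 - 20 = 16
This is an arithmetic sequence with common difference d = 16.
Next term = 68 + 16 = 84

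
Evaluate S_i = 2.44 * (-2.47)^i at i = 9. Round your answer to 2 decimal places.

S_9 = 2.44 * (-2.47)^9 ≈ 2.44 * -3421.9415 ≈ -8349.54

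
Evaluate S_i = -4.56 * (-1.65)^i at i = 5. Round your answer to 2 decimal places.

S_5 = -4.56 * (-1.65)^5 ≈ -4.56 * -12.2298 ≈ 55.77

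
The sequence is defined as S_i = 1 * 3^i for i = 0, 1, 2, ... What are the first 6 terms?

This is a geometric sequence.
i=0: S_0 = 1 * 3^0 = 1
i=1: S_1 = 1 * 3^1 = 3
i=2: S_2 = 1 * 3^2 = 9
i=3: S_3 = 1 * 3^3 = 27
i=4: S_4 = 1 * 3^4 = 81
i=5: S_5 = 1 * 3^5 = 243
The first 6 terms are: [1, 3, 9, 27, 81, 243]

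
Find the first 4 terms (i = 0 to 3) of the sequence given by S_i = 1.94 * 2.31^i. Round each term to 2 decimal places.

This is a geometric sequence.
i=0: S_0 = 1.94 * 2.31^0 = 1.94
i=1: S_1 = 1.94 * 2.31^1 ≈ 4.48
i=2: S_2 = 1.94 * 2.31^2 ≈ 10.35
i=3: S_3 = 1.94 * 2.31^3 ≈ 23.91
The first 4 terms are: [1.94, 4.48, 10.35, 23.91]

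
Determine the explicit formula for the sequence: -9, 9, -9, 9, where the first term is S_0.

Check ratios: 9 / -9 = -1.0
Common ratio r = -1.
First term a = -9.
Formula: S_i = -9 * (-1)^i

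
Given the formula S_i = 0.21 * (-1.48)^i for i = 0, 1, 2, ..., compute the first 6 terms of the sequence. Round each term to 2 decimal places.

This is a geometric sequence.
i=0: S_0 = 0.21 * (-1.48)^0 = 0.21
i=1: S_1 = 0.21 * (-1.48)^1 ≈ -0.31
i=2: S_2 = 0.21 * (-1.48)^2 ≈ 0.46
i=3: S_3 = 0.21 * (-1.48)^3 ≈ -0.68
i=4: S_4 = 0.21 * (-1.48)^4 ≈ 1.01
i=5: S_5 = 0.21 * (-1.48)^5 ≈ -1.49
The first 6 terms are: [0.21, -0.31, 0.46, -0.68, 1.01, -1.49]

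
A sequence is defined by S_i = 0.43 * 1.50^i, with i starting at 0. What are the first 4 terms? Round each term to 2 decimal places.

This is a geometric sequence.
i=0: S_0 = 0.43 * 1.5^0 = 0.43
i=1: S_1 = 0.43 * 1.5^1 ≈ 0.65
i=2: S_2 = 0.43 * 1.5^2 ≈ 0.97
i=3: S_3 = 0.43 * 1.5^3 ≈ 1.45
The first 4 terms are: [0.43, 0.65, 0.97, 1.45]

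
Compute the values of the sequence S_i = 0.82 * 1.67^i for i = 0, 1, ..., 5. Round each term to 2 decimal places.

This is a geometric sequence.
i=0: S_0 = 0.82 * 1.67^0 = 0.82
i=1: S_1 = 0.82 * 1.67^1 ≈ 1.37
i=2: S_2 = 0.82 * 1.67^2 ≈ 2.29
i=3: S_3 = 0.82 * 1.67^3 ≈ 3.82
i=4: S_4 = 0.82 * 1.67^4 ≈ 6.38
i=5: S_5 = 0.82 * 1.67^5 ≈ 10.65
The first 6 terms are: [0.82, 1.37, 2.29, 3.82, 6.38, 10.65]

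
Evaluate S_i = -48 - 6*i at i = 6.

S_6 = -48 + -6*6 = -48 + -36 = -84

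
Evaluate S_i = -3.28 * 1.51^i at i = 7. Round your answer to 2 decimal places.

S_7 = -3.28 * 1.51^7 ≈ -3.28 * 17.8994 ≈ -58.71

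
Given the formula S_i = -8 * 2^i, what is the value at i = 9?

S_9 = -8 * 2^9 = -8 * 512 = -4096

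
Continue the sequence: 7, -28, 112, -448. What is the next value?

Ratios: -28 / 7 = -4.0
This is a geometric sequence with common ratio r = -4.
Next term = -448 * -4 = 1792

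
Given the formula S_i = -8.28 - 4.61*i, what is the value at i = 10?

S_10 = -8.28 + -4.61*10 = -8.28 + -46.1 = -54.38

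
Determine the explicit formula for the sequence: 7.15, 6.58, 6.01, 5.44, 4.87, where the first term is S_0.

Check differences: 6.58 - 7.15 = -0.57
6.01 - 6.58 = -0.57
Common difference d = -0.57.
First term a = 7.15.
Formula: S_i = 7.15 - 0.57*i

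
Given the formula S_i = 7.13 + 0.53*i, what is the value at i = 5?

S_5 = 7.13 + 0.53*5 = 7.13 + 2.65 = 9.78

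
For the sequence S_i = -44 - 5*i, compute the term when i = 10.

S_10 = -44 + -5*10 = -44 + -50 = -94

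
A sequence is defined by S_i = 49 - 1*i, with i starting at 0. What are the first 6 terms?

This is an arithmetic sequence.
i=0: S_0 = 49 + -1*0 = 49
i=1: S_1 = 49 + -1*1 = 48
i=2: S_2 = 49 + -1*2 = 47
i=3: S_3 = 49 + -1*3 = 46
i=4: S_4 = 49 + -1*4 = 45
i=5: S_5 = 49 + -1*5 = 44
The first 6 terms are: [49, 48, 47, 46, 45, 44]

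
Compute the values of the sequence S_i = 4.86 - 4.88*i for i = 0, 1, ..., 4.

This is an arithmetic sequence.
i=0: S_0 = 4.86 + -4.88*0 = 4.86
i=1: S_1 = 4.86 + -4.88*1 = -0.02
i=2: S_2 = 4.86 + -4.88*2 = -4.9
i=3: S_3 = 4.86 + -4.88*3 = -9.78
i=4: S_4 = 4.86 + -4.88*4 = -14.66
The first 5 terms are: [4.86, -0.02, -4.9, -9.78, -14.66]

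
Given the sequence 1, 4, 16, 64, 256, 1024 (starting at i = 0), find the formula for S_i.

Check ratios: 4 / 1 = 4.0
Common ratio r = 4.
First term a = 1.
Formula: S_i = 1 * 4^i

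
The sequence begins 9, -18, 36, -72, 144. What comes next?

Ratios: -18 / 9 = -2.0
This is a geometric sequence with common ratio r = -2.
Next term = 144 * -2 = -288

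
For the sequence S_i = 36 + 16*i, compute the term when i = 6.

S_6 = 36 + 16*6 = 36 + 96 = 132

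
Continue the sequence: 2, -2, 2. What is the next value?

Ratios: -2 / 2 = -1.0
This is a geometric sequence with common ratio r = -1.
Next term = 2 * -1 = -2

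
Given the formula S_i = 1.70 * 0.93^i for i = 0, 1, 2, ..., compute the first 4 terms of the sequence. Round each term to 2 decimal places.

This is a geometric sequence.
i=0: S_0 = 1.7 * 0.93^0 = 1.7
i=1: S_1 = 1.7 * 0.93^1 ≈ 1.58
i=2: S_2 = 1.7 * 0.93^2 ≈ 1.47
i=3: S_3 = 1.7 * 0.93^3 ≈ 1.37
The first 4 terms are: [1.7, 1.58, 1.47, 1.37]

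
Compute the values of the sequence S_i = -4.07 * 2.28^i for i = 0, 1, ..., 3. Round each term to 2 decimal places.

This is a geometric sequence.
i=0: S_0 = -4.07 * 2.28^0 = -4.07
i=1: S_1 = -4.07 * 2.28^1 ≈ -9.28
i=2: S_2 = -4.07 * 2.28^2 ≈ -21.16
i=3: S_3 = -4.07 * 2.28^3 ≈ -48.24
The first 4 terms are: [-4.07, -9.28, -21.16, -48.24]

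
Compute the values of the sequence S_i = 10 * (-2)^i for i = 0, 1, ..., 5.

This is a geometric sequence.
i=0: S_0 = 10 * (-2)^0 = 10
i=1: S_1 = 10 * (-2)^1 = -20
i=2: S_2 = 10 * (-2)^2 = 40
i=3: S_3 = 10 * (-2)^3 = -80
i=4: S_4 = 10 * (-2)^4 = 160
i=5: S_5 = 10 * (-2)^5 = -320
The first 6 terms are: [10, -20, 40, -80, 160, -320]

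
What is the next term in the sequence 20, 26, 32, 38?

Differences: 26 - 20 = 6
This is an arithmetic sequence with common difference d = 6.
Next term = 38 + 6 = 44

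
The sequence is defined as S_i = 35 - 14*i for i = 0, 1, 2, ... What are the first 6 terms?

This is an arithmetic sequence.
i=0: S_0 = 35 + -14*0 = 35
i=1: S_1 = 35 + -14*1 = 21
i=2: S_2 = 35 + -14*2 = 7
i=3: S_3 = 35 + -14*3 = -7
i=4: S_4 = 35 + -14*4 = -21
i=5: S_5 = 35 + -14*5 = -35
The first 6 terms are: [35, 21, 7, -7, -21, -35]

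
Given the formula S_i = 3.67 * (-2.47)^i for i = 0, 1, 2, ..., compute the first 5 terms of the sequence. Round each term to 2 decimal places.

This is a geometric sequence.
i=0: S_0 = 3.67 * (-2.47)^0 = 3.67
i=1: S_1 = 3.67 * (-2.47)^1 ≈ -9.06
i=2: S_2 = 3.67 * (-2.47)^2 ≈ 22.39
i=3: S_3 = 3.67 * (-2.47)^3 ≈ -55.3
i=4: S_4 = 3.67 * (-2.47)^4 ≈ 136.6
The first 5 terms are: [3.67, -9.06, 22.39, -55.3, 136.6]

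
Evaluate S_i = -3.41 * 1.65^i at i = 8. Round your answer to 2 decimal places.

S_8 = -3.41 * 1.65^8 ≈ -3.41 * 54.9378 ≈ -187.34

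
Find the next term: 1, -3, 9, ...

Ratios: -3 / 1 = -3.0
This is a geometric sequence with common ratio r = -3.
Next term = 9 * -3 = -27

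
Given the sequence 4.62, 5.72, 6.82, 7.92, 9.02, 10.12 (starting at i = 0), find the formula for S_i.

Check differences: 5.72 - 4.62 = 1.1
6.82 - 5.72 = 1.1
Common difference d = 1.1.
First term a = 4.62.
Formula: S_i = 4.62 + 1.10*i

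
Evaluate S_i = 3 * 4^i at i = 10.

S_10 = 3 * 4^10 = 3 * 1048576 = 3145728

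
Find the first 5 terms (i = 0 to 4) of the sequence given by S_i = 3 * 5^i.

This is a geometric sequence.
i=0: S_0 = 3 * 5^0 = 3
i=1: S_1 = 3 * 5^1 = 15
i=2: S_2 = 3 * 5^2 = 75
i=3: S_3 = 3 * 5^3 = 375
i=4: S_4 = 3 * 5^4 = 1875
The first 5 terms are: [3, 15, 75, 375, 1875]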